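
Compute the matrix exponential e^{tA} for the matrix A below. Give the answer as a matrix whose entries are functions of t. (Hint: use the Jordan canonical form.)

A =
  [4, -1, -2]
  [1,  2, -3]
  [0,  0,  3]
e^{tA} =
  [t*exp(3*t) + exp(3*t), -t*exp(3*t), t^2*exp(3*t)/2 - 2*t*exp(3*t)]
  [t*exp(3*t), -t*exp(3*t) + exp(3*t), t^2*exp(3*t)/2 - 3*t*exp(3*t)]
  [0, 0, exp(3*t)]

Strategy: write A = P · J · P⁻¹ where J is a Jordan canonical form, so e^{tA} = P · e^{tJ} · P⁻¹, and e^{tJ} can be computed block-by-block.

A has Jordan form
J =
  [3, 1, 0]
  [0, 3, 1]
  [0, 0, 3]
(up to reordering of blocks).

Per-block formulas:
  For a 3×3 Jordan block J_3(3): exp(t · J_3(3)) = e^(3t)·(I + t·N + (t^2/2)·N^2), where N is the 3×3 nilpotent shift.

After assembling e^{tJ} and conjugating by P, we get:

e^{tA} =
  [t*exp(3*t) + exp(3*t), -t*exp(3*t), t^2*exp(3*t)/2 - 2*t*exp(3*t)]
  [t*exp(3*t), -t*exp(3*t) + exp(3*t), t^2*exp(3*t)/2 - 3*t*exp(3*t)]
  [0, 0, exp(3*t)]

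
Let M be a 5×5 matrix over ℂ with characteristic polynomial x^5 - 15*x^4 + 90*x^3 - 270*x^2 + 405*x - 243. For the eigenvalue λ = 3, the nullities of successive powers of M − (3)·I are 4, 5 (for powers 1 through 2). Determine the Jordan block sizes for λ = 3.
Block sizes for λ = 3: [2, 1, 1, 1]

From the dimensions of kernels of powers, the number of Jordan blocks of size at least j is d_j − d_{j−1} where d_j = dim ker(N^j) (with d_0 = 0). Computing the differences gives [4, 1].
The number of blocks of size exactly k is (#blocks of size ≥ k) − (#blocks of size ≥ k + 1), so the partition is: 3 block(s) of size 1, 1 block(s) of size 2.
In nonincreasing order the block sizes are [2, 1, 1, 1].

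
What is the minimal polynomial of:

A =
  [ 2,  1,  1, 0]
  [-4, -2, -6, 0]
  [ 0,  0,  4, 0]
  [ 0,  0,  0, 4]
x^3 - 4*x^2

The characteristic polynomial is χ_A(x) = x^2*(x - 4)^2, so the eigenvalues are known. The minimal polynomial is
  m_A(x) = Π_λ (x − λ)^{k_λ}
where k_λ is the size of the *largest* Jordan block for λ (equivalently, the smallest k with (A − λI)^k v = 0 for every generalised eigenvector v of λ).

  λ = 0: largest Jordan block has size 2, contributing (x − 0)^2
  λ = 4: largest Jordan block has size 1, contributing (x − 4)

So m_A(x) = x^2*(x - 4) = x^3 - 4*x^2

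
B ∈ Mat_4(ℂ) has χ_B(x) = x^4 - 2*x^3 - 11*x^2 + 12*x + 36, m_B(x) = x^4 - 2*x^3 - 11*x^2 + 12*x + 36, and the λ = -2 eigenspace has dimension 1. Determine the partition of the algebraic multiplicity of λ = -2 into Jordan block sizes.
Block sizes for λ = -2: [2]

Step 1 — from the characteristic polynomial, algebraic multiplicity of λ = -2 is 2. From dim ker(B − (-2)·I) = 1, there are exactly 1 Jordan blocks for λ = -2.
Step 2 — from the minimal polynomial, the factor (x + 2)^2 tells us the largest block for λ = -2 has size 2.
Step 3 — with total size 2, 1 blocks, and largest block 2, the block sizes (in nonincreasing order) are [2].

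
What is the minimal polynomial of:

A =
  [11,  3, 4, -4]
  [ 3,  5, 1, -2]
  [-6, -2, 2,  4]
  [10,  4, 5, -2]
x^3 - 12*x^2 + 48*x - 64

The characteristic polynomial is χ_A(x) = (x - 4)^4, so the eigenvalues are known. The minimal polynomial is
  m_A(x) = Π_λ (x − λ)^{k_λ}
where k_λ is the size of the *largest* Jordan block for λ (equivalently, the smallest k with (A − λI)^k v = 0 for every generalised eigenvector v of λ).

  λ = 4: largest Jordan block has size 3, contributing (x − 4)^3

So m_A(x) = (x - 4)^3 = x^3 - 12*x^2 + 48*x - 64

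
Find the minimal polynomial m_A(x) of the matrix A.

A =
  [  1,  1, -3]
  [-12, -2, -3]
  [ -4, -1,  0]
x^3 + x^2 - 5*x + 3

The characteristic polynomial is χ_A(x) = (x - 1)^2*(x + 3), so the eigenvalues are known. The minimal polynomial is
  m_A(x) = Π_λ (x − λ)^{k_λ}
where k_λ is the size of the *largest* Jordan block for λ (equivalently, the smallest k with (A − λI)^k v = 0 for every generalised eigenvector v of λ).

  λ = -3: largest Jordan block has size 1, contributing (x + 3)
  λ = 1: largest Jordan block has size 2, contributing (x − 1)^2

So m_A(x) = (x - 1)^2*(x + 3) = x^3 + x^2 - 5*x + 3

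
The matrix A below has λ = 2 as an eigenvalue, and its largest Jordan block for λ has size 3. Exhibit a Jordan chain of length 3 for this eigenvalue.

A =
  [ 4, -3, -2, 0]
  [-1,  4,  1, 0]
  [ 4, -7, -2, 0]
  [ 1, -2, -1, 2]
A Jordan chain for λ = 2 of length 3:
v_1 = (-1, 0, -1, 0)ᵀ
v_2 = (2, -1, 4, 1)ᵀ
v_3 = (1, 0, 0, 0)ᵀ

Let N = A − (2)·I. We want v_3 with N^3 v_3 = 0 but N^2 v_3 ≠ 0; then v_{j-1} := N · v_j for j = 3, …, 2.

Pick v_3 = (1, 0, 0, 0)ᵀ.
Then v_2 = N · v_3 = (2, -1, 4, 1)ᵀ.
Then v_1 = N · v_2 = (-1, 0, -1, 0)ᵀ.

Sanity check: (A − (2)·I) v_1 = (0, 0, 0, 0)ᵀ = 0. ✓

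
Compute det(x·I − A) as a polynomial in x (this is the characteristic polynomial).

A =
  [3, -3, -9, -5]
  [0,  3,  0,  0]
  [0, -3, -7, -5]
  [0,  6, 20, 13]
x^4 - 12*x^3 + 54*x^2 - 108*x + 81

Expanding det(x·I − A) (e.g. by cofactor expansion or by noting that A is similar to its Jordan form J, which has the same characteristic polynomial as A) gives
  χ_A(x) = x^4 - 12*x^3 + 54*x^2 - 108*x + 81
which factors as (x - 3)^4. The eigenvalues (with algebraic multiplicities) are λ = 3 with multiplicity 4.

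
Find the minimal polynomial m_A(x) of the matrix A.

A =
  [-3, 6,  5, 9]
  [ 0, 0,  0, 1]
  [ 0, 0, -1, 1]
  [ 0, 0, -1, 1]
x^4 + 3*x^3

The characteristic polynomial is χ_A(x) = x^3*(x + 3), so the eigenvalues are known. The minimal polynomial is
  m_A(x) = Π_λ (x − λ)^{k_λ}
where k_λ is the size of the *largest* Jordan block for λ (equivalently, the smallest k with (A − λI)^k v = 0 for every generalised eigenvector v of λ).

  λ = -3: largest Jordan block has size 1, contributing (x + 3)
  λ = 0: largest Jordan block has size 3, contributing (x − 0)^3

So m_A(x) = x^3*(x + 3) = x^4 + 3*x^3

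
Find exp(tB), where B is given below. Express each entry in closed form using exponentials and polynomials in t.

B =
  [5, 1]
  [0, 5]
e^{tB} =
  [exp(5*t), t*exp(5*t)]
  [0, exp(5*t)]

Strategy: write B = P · J · P⁻¹ where J is a Jordan canonical form, so e^{tB} = P · e^{tJ} · P⁻¹, and e^{tJ} can be computed block-by-block.

B has Jordan form
J =
  [5, 1]
  [0, 5]
(up to reordering of blocks).

Per-block formulas:
  For a 2×2 Jordan block J_2(5): exp(t · J_2(5)) = e^(5t)·(I + t·N), where N is the 2×2 nilpotent shift.

After assembling e^{tJ} and conjugating by P, we get:

e^{tB} =
  [exp(5*t), t*exp(5*t)]
  [0, exp(5*t)]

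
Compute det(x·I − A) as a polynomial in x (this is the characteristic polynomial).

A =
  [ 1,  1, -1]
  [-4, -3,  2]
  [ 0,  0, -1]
x^3 + 3*x^2 + 3*x + 1

Expanding det(x·I − A) (e.g. by cofactor expansion or by noting that A is similar to its Jordan form J, which has the same characteristic polynomial as A) gives
  χ_A(x) = x^3 + 3*x^2 + 3*x + 1
which factors as (x + 1)^3. The eigenvalues (with algebraic multiplicities) are λ = -1 with multiplicity 3.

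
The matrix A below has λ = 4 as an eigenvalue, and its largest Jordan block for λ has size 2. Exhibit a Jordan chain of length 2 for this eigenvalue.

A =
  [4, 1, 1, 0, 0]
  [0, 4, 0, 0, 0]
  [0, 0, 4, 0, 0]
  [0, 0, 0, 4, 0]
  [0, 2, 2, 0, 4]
A Jordan chain for λ = 4 of length 2:
v_1 = (1, 0, 0, 0, 2)ᵀ
v_2 = (0, 1, 0, 0, 0)ᵀ

Let N = A − (4)·I. We want v_2 with N^2 v_2 = 0 but N^1 v_2 ≠ 0; then v_{j-1} := N · v_j for j = 2, …, 2.

Pick v_2 = (0, 1, 0, 0, 0)ᵀ.
Then v_1 = N · v_2 = (1, 0, 0, 0, 2)ᵀ.

Sanity check: (A − (4)·I) v_1 = (0, 0, 0, 0, 0)ᵀ = 0. ✓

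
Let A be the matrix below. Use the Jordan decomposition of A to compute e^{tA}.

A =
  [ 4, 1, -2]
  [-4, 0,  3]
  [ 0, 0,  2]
e^{tA} =
  [2*t*exp(2*t) + exp(2*t), t*exp(2*t), -t^2*exp(2*t)/2 - 2*t*exp(2*t)]
  [-4*t*exp(2*t), -2*t*exp(2*t) + exp(2*t), t^2*exp(2*t) + 3*t*exp(2*t)]
  [0, 0, exp(2*t)]

Strategy: write A = P · J · P⁻¹ where J is a Jordan canonical form, so e^{tA} = P · e^{tJ} · P⁻¹, and e^{tJ} can be computed block-by-block.

A has Jordan form
J =
  [2, 1, 0]
  [0, 2, 1]
  [0, 0, 2]
(up to reordering of blocks).

Per-block formulas:
  For a 3×3 Jordan block J_3(2): exp(t · J_3(2)) = e^(2t)·(I + t·N + (t^2/2)·N^2), where N is the 3×3 nilpotent shift.

After assembling e^{tJ} and conjugating by P, we get:

e^{tA} =
  [2*t*exp(2*t) + exp(2*t), t*exp(2*t), -t^2*exp(2*t)/2 - 2*t*exp(2*t)]
  [-4*t*exp(2*t), -2*t*exp(2*t) + exp(2*t), t^2*exp(2*t) + 3*t*exp(2*t)]
  [0, 0, exp(2*t)]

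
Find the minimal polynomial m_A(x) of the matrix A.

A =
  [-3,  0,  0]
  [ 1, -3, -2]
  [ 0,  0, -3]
x^2 + 6*x + 9

The characteristic polynomial is χ_A(x) = (x + 3)^3, so the eigenvalues are known. The minimal polynomial is
  m_A(x) = Π_λ (x − λ)^{k_λ}
where k_λ is the size of the *largest* Jordan block for λ (equivalently, the smallest k with (A − λI)^k v = 0 for every generalised eigenvector v of λ).

  λ = -3: largest Jordan block has size 2, contributing (x + 3)^2

So m_A(x) = (x + 3)^2 = x^2 + 6*x + 9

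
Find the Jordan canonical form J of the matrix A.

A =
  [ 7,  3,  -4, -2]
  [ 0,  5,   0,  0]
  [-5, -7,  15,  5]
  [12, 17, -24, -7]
J_2(5) ⊕ J_2(5)

The characteristic polynomial is
  det(x·I − A) = x^4 - 20*x^3 + 150*x^2 - 500*x + 625 = (x - 5)^4

Eigenvalues and multiplicities (the geometric multiplicity of λ is n − rank(A − λI), which equals the number of Jordan blocks for λ):
  λ = 5: algebraic multiplicity = 4, geometric multiplicity = 2

Determining the block sizes for each eigenvalue:
  λ = 5: with am = 4 and gm = 2, the partition is not yet determined (e.g. several partitions of 4 into 2 parts exist). Let N = A − (5)·I. Computing rank(N^1) = 2, rank(N^2) = 0; the number of blocks of size ≥ j is rank(N^{j−1}) − rank(N^j), giving [2, 2]. So we have 2 block(s) of size 2 → block sizes [2, 2]

Assembling the blocks gives a Jordan form
J =
  [5, 1, 0, 0]
  [0, 5, 0, 0]
  [0, 0, 5, 1]
  [0, 0, 0, 5]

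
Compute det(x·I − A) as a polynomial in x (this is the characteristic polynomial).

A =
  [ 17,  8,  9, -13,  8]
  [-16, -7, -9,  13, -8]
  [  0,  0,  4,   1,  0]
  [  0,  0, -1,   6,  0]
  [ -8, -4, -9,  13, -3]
x^5 - 17*x^4 + 106*x^3 - 290*x^2 + 325*x - 125

Expanding det(x·I − A) (e.g. by cofactor expansion or by noting that A is similar to its Jordan form J, which has the same characteristic polynomial as A) gives
  χ_A(x) = x^5 - 17*x^4 + 106*x^3 - 290*x^2 + 325*x - 125
which factors as (x - 5)^3*(x - 1)^2. The eigenvalues (with algebraic multiplicities) are λ = 1 with multiplicity 2, λ = 5 with multiplicity 3.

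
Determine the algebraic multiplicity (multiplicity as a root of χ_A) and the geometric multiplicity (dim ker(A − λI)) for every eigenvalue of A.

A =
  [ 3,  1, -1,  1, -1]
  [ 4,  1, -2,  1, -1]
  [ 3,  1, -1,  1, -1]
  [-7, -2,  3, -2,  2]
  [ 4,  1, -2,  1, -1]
λ = 0: alg = 5, geom = 3

Step 1 — factor the characteristic polynomial to read off the algebraic multiplicities:
  χ_A(x) = x^5

Step 2 — compute geometric multiplicities via the rank-nullity identity g(λ) = n − rank(A − λI):
  rank(A − (0)·I) = 2, so dim ker(A − (0)·I) = n − 2 = 3

Summary:
  λ = 0: algebraic multiplicity = 5, geometric multiplicity = 3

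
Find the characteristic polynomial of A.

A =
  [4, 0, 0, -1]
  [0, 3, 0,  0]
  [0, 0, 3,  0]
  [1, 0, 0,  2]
x^4 - 12*x^3 + 54*x^2 - 108*x + 81

Expanding det(x·I − A) (e.g. by cofactor expansion or by noting that A is similar to its Jordan form J, which has the same characteristic polynomial as A) gives
  χ_A(x) = x^4 - 12*x^3 + 54*x^2 - 108*x + 81
which factors as (x - 3)^4. The eigenvalues (with algebraic multiplicities) are λ = 3 with multiplicity 4.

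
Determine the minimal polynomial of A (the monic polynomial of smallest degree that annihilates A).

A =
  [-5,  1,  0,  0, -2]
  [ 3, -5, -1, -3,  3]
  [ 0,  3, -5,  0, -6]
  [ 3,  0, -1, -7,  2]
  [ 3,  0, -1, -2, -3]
x^3 + 15*x^2 + 75*x + 125

The characteristic polynomial is χ_A(x) = (x + 5)^5, so the eigenvalues are known. The minimal polynomial is
  m_A(x) = Π_λ (x − λ)^{k_λ}
where k_λ is the size of the *largest* Jordan block for λ (equivalently, the smallest k with (A − λI)^k v = 0 for every generalised eigenvector v of λ).

  λ = -5: largest Jordan block has size 3, contributing (x + 5)^3

So m_A(x) = (x + 5)^3 = x^3 + 15*x^2 + 75*x + 125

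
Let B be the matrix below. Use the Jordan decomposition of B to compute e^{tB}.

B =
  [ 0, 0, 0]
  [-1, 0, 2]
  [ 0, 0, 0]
e^{tB} =
  [1, 0, 0]
  [-t, 1, 2*t]
  [0, 0, 1]

Strategy: write B = P · J · P⁻¹ where J is a Jordan canonical form, so e^{tB} = P · e^{tJ} · P⁻¹, and e^{tJ} can be computed block-by-block.

B has Jordan form
J =
  [0, 1, 0]
  [0, 0, 0]
  [0, 0, 0]
(up to reordering of blocks).

Per-block formulas:
  For a 2×2 Jordan block J_2(0): exp(t · J_2(0)) = e^(0t)·(I + t·N), where N is the 2×2 nilpotent shift.
  For a 1×1 block at λ = 0: exp(t · [0]) = [e^(0t)].

After assembling e^{tJ} and conjugating by P, we get:

e^{tB} =
  [1, 0, 0]
  [-t, 1, 2*t]
  [0, 0, 1]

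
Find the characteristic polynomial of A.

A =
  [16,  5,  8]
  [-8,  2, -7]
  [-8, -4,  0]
x^3 - 18*x^2 + 108*x - 216

Expanding det(x·I − A) (e.g. by cofactor expansion or by noting that A is similar to its Jordan form J, which has the same characteristic polynomial as A) gives
  χ_A(x) = x^3 - 18*x^2 + 108*x - 216
which factors as (x - 6)^3. The eigenvalues (with algebraic multiplicities) are λ = 6 with multiplicity 3.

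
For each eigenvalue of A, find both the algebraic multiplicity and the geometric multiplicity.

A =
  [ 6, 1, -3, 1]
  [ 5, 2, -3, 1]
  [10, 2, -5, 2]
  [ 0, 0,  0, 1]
λ = 1: alg = 4, geom = 3

Step 1 — factor the characteristic polynomial to read off the algebraic multiplicities:
  χ_A(x) = (x - 1)^4

Step 2 — compute geometric multiplicities via the rank-nullity identity g(λ) = n − rank(A − λI):
  rank(A − (1)·I) = 1, so dim ker(A − (1)·I) = n − 1 = 3

Summary:
  λ = 1: algebraic multiplicity = 4, geometric multiplicity = 3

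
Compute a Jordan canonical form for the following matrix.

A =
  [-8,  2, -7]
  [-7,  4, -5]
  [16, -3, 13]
J_3(3)

The characteristic polynomial is
  det(x·I − A) = x^3 - 9*x^2 + 27*x - 27 = (x - 3)^3

Eigenvalues and multiplicities (the geometric multiplicity of λ is n − rank(A − λI), which equals the number of Jordan blocks for λ):
  λ = 3: algebraic multiplicity = 3, geometric multiplicity = 1

Determining the block sizes for each eigenvalue:
  λ = 3: one block (gm = 1), so the single block has size am = 3 → block sizes [3]

Assembling the blocks gives a Jordan form
J =
  [3, 1, 0]
  [0, 3, 1]
  [0, 0, 3]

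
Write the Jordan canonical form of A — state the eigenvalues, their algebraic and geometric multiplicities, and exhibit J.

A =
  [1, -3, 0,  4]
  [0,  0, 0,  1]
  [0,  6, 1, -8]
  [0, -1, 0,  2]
J_3(1) ⊕ J_1(1)

The characteristic polynomial is
  det(x·I − A) = x^4 - 4*x^3 + 6*x^2 - 4*x + 1 = (x - 1)^4

Eigenvalues and multiplicities (the geometric multiplicity of λ is n − rank(A − λI), which equals the number of Jordan blocks for λ):
  λ = 1: algebraic multiplicity = 4, geometric multiplicity = 2

Determining the block sizes for each eigenvalue:
  λ = 1: with am = 4 and gm = 2, the partition is not yet determined (e.g. several partitions of 4 into 2 parts exist). Let N = A − (1)·I. Computing rank(N^1) = 2, rank(N^2) = 1, rank(N^3) = 0; the number of blocks of size ≥ j is rank(N^{j−1}) − rank(N^j), giving [2, 1, 1]. So we have 1 block(s) of size 3, 1 block(s) of size 1 → block sizes [3, 1]

Assembling the blocks gives a Jordan form
J =
  [1, 1, 0, 0]
  [0, 1, 1, 0]
  [0, 0, 1, 0]
  [0, 0, 0, 1]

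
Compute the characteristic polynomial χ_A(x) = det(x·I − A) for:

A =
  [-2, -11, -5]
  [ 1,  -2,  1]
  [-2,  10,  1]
x^3 + 3*x^2 - 9*x - 27

Expanding det(x·I − A) (e.g. by cofactor expansion or by noting that A is similar to its Jordan form J, which has the same characteristic polynomial as A) gives
  χ_A(x) = x^3 + 3*x^2 - 9*x - 27
which factors as (x - 3)*(x + 3)^2. The eigenvalues (with algebraic multiplicities) are λ = -3 with multiplicity 2, λ = 3 with multiplicity 1.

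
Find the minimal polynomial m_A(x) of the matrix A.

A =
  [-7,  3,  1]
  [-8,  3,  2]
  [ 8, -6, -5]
x^2 + 6*x + 9

The characteristic polynomial is χ_A(x) = (x + 3)^3, so the eigenvalues are known. The minimal polynomial is
  m_A(x) = Π_λ (x − λ)^{k_λ}
where k_λ is the size of the *largest* Jordan block for λ (equivalently, the smallest k with (A − λI)^k v = 0 for every generalised eigenvector v of λ).

  λ = -3: largest Jordan block has size 2, contributing (x + 3)^2

So m_A(x) = (x + 3)^2 = x^2 + 6*x + 9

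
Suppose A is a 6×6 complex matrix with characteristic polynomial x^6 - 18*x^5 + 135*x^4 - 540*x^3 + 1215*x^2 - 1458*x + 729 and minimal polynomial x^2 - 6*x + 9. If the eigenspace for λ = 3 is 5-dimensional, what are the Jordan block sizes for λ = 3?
Block sizes for λ = 3: [2, 1, 1, 1, 1]

Step 1 — from the characteristic polynomial, algebraic multiplicity of λ = 3 is 6. From dim ker(A − (3)·I) = 5, there are exactly 5 Jordan blocks for λ = 3.
Step 2 — from the minimal polynomial, the factor (x − 3)^2 tells us the largest block for λ = 3 has size 2.
Step 3 — with total size 6, 5 blocks, and largest block 2, the block sizes (in nonincreasing order) are [2, 1, 1, 1, 1].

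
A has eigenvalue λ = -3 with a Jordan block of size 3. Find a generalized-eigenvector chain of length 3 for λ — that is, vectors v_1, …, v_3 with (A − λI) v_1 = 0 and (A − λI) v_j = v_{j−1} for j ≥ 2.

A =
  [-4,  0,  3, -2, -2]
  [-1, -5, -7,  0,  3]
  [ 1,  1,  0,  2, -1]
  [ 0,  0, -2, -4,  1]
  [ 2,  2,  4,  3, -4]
A Jordan chain for λ = -3 of length 3:
v_1 = (-2, 0, 2, 0, 4)ᵀ
v_2 = (-4, 6, -2, 2, -2)ᵀ
v_3 = (1, 0, -1, 0, 0)ᵀ

Let N = A − (-3)·I. We want v_3 with N^3 v_3 = 0 but N^2 v_3 ≠ 0; then v_{j-1} := N · v_j for j = 3, …, 2.

Pick v_3 = (1, 0, -1, 0, 0)ᵀ.
Then v_2 = N · v_3 = (-4, 6, -2, 2, -2)ᵀ.
Then v_1 = N · v_2 = (-2, 0, 2, 0, 4)ᵀ.

Sanity check: (A − (-3)·I) v_1 = (0, 0, 0, 0, 0)ᵀ = 0. ✓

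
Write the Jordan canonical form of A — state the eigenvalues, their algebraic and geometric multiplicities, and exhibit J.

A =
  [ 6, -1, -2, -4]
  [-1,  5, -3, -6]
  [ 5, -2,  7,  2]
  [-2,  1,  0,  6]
J_3(6) ⊕ J_1(6)

The characteristic polynomial is
  det(x·I − A) = x^4 - 24*x^3 + 216*x^2 - 864*x + 1296 = (x - 6)^4

Eigenvalues and multiplicities (the geometric multiplicity of λ is n − rank(A − λI), which equals the number of Jordan blocks for λ):
  λ = 6: algebraic multiplicity = 4, geometric multiplicity = 2

Determining the block sizes for each eigenvalue:
  λ = 6: with am = 4 and gm = 2, the partition is not yet determined (e.g. several partitions of 4 into 2 parts exist). Let N = A − (6)·I. Computing rank(N^1) = 2, rank(N^2) = 1, rank(N^3) = 0; the number of blocks of size ≥ j is rank(N^{j−1}) − rank(N^j), giving [2, 1, 1]. So we have 1 block(s) of size 3, 1 block(s) of size 1 → block sizes [3, 1]

Assembling the blocks gives a Jordan form
J =
  [6, 1, 0, 0]
  [0, 6, 1, 0]
  [0, 0, 6, 0]
  [0, 0, 0, 6]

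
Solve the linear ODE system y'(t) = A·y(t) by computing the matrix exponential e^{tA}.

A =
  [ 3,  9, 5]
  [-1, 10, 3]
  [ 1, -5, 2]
e^{tA} =
  [-2*t*exp(5*t) + exp(5*t), t^2*exp(5*t) + 9*t*exp(5*t), t^2*exp(5*t) + 5*t*exp(5*t)]
  [-t*exp(5*t), t^2*exp(5*t)/2 + 5*t*exp(5*t) + exp(5*t), t^2*exp(5*t)/2 + 3*t*exp(5*t)]
  [t*exp(5*t), -t^2*exp(5*t)/2 - 5*t*exp(5*t), -t^2*exp(5*t)/2 - 3*t*exp(5*t) + exp(5*t)]

Strategy: write A = P · J · P⁻¹ where J is a Jordan canonical form, so e^{tA} = P · e^{tJ} · P⁻¹, and e^{tJ} can be computed block-by-block.

A has Jordan form
J =
  [5, 1, 0]
  [0, 5, 1]
  [0, 0, 5]
(up to reordering of blocks).

Per-block formulas:
  For a 3×3 Jordan block J_3(5): exp(t · J_3(5)) = e^(5t)·(I + t·N + (t^2/2)·N^2), where N is the 3×3 nilpotent shift.

After assembling e^{tJ} and conjugating by P, we get:

e^{tA} =
  [-2*t*exp(5*t) + exp(5*t), t^2*exp(5*t) + 9*t*exp(5*t), t^2*exp(5*t) + 5*t*exp(5*t)]
  [-t*exp(5*t), t^2*exp(5*t)/2 + 5*t*exp(5*t) + exp(5*t), t^2*exp(5*t)/2 + 3*t*exp(5*t)]
  [t*exp(5*t), -t^2*exp(5*t)/2 - 5*t*exp(5*t), -t^2*exp(5*t)/2 - 3*t*exp(5*t) + exp(5*t)]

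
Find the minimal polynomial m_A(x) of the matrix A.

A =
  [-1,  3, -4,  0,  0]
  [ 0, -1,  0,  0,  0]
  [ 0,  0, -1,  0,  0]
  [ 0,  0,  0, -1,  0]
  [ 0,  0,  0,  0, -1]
x^2 + 2*x + 1

The characteristic polynomial is χ_A(x) = (x + 1)^5, so the eigenvalues are known. The minimal polynomial is
  m_A(x) = Π_λ (x − λ)^{k_λ}
where k_λ is the size of the *largest* Jordan block for λ (equivalently, the smallest k with (A − λI)^k v = 0 for every generalised eigenvector v of λ).

  λ = -1: largest Jordan block has size 2, contributing (x + 1)^2

So m_A(x) = (x + 1)^2 = x^2 + 2*x + 1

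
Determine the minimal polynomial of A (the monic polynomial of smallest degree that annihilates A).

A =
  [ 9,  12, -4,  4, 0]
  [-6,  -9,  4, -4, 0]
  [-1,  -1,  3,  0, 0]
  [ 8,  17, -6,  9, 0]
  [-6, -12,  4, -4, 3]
x^2 - 6*x + 9

The characteristic polynomial is χ_A(x) = (x - 3)^5, so the eigenvalues are known. The minimal polynomial is
  m_A(x) = Π_λ (x − λ)^{k_λ}
where k_λ is the size of the *largest* Jordan block for λ (equivalently, the smallest k with (A − λI)^k v = 0 for every generalised eigenvector v of λ).

  λ = 3: largest Jordan block has size 2, contributing (x − 3)^2

So m_A(x) = (x - 3)^2 = x^2 - 6*x + 9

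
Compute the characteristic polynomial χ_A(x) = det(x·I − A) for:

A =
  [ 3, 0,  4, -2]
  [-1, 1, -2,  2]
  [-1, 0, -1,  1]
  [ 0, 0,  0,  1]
x^4 - 4*x^3 + 6*x^2 - 4*x + 1

Expanding det(x·I − A) (e.g. by cofactor expansion or by noting that A is similar to its Jordan form J, which has the same characteristic polynomial as A) gives
  χ_A(x) = x^4 - 4*x^3 + 6*x^2 - 4*x + 1
which factors as (x - 1)^4. The eigenvalues (with algebraic multiplicities) are λ = 1 with multiplicity 4.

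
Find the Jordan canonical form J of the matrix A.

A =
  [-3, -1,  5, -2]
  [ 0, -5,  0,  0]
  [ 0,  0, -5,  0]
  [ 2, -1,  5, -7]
J_2(-5) ⊕ J_1(-5) ⊕ J_1(-5)

The characteristic polynomial is
  det(x·I − A) = x^4 + 20*x^3 + 150*x^2 + 500*x + 625 = (x + 5)^4

Eigenvalues and multiplicities (the geometric multiplicity of λ is n − rank(A − λI), which equals the number of Jordan blocks for λ):
  λ = -5: algebraic multiplicity = 4, geometric multiplicity = 3

Determining the block sizes for each eigenvalue:
  λ = -5: 3 blocks summing to 4 forces exactly one block of size 2 and the rest size 1 → block sizes [2, 1, 1]

Assembling the blocks gives a Jordan form
J =
  [-5,  1,  0,  0]
  [ 0, -5,  0,  0]
  [ 0,  0, -5,  0]
  [ 0,  0,  0, -5]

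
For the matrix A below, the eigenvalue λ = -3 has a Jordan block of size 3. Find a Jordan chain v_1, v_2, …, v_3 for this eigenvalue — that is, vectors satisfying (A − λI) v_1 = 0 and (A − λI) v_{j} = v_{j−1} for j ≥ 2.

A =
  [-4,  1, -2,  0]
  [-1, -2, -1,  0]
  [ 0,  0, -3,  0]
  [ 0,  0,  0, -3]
A Jordan chain for λ = -3 of length 3:
v_1 = (1, 1, 0, 0)ᵀ
v_2 = (-2, -1, 0, 0)ᵀ
v_3 = (0, 0, 1, 0)ᵀ

Let N = A − (-3)·I. We want v_3 with N^3 v_3 = 0 but N^2 v_3 ≠ 0; then v_{j-1} := N · v_j for j = 3, …, 2.

Pick v_3 = (0, 0, 1, 0)ᵀ.
Then v_2 = N · v_3 = (-2, -1, 0, 0)ᵀ.
Then v_1 = N · v_2 = (1, 1, 0, 0)ᵀ.

Sanity check: (A − (-3)·I) v_1 = (0, 0, 0, 0)ᵀ = 0. ✓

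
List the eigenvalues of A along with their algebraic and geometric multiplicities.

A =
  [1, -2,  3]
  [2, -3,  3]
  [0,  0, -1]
λ = -1: alg = 3, geom = 2

Step 1 — factor the characteristic polynomial to read off the algebraic multiplicities:
  χ_A(x) = (x + 1)^3

Step 2 — compute geometric multiplicities via the rank-nullity identity g(λ) = n − rank(A − λI):
  rank(A − (-1)·I) = 1, so dim ker(A − (-1)·I) = n − 1 = 2

Summary:
  λ = -1: algebraic multiplicity = 3, geometric multiplicity = 2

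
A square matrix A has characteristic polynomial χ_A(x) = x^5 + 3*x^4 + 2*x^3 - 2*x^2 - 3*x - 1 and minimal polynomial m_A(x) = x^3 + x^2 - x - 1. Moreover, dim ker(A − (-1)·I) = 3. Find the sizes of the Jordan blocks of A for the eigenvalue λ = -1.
Block sizes for λ = -1: [2, 1, 1]

Step 1 — from the characteristic polynomial, algebraic multiplicity of λ = -1 is 4. From dim ker(A − (-1)·I) = 3, there are exactly 3 Jordan blocks for λ = -1.
Step 2 — from the minimal polynomial, the factor (x + 1)^2 tells us the largest block for λ = -1 has size 2.
Step 3 — with total size 4, 3 blocks, and largest block 2, the block sizes (in nonincreasing order) are [2, 1, 1].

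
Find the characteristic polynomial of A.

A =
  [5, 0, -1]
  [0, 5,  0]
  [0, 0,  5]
x^3 - 15*x^2 + 75*x - 125

Expanding det(x·I − A) (e.g. by cofactor expansion or by noting that A is similar to its Jordan form J, which has the same characteristic polynomial as A) gives
  χ_A(x) = x^3 - 15*x^2 + 75*x - 125
which factors as (x - 5)^3. The eigenvalues (with algebraic multiplicities) are λ = 5 with multiplicity 3.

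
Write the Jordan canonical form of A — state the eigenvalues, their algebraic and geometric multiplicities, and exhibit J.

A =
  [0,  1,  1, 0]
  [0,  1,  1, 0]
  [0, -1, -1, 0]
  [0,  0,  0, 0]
J_2(0) ⊕ J_1(0) ⊕ J_1(0)

The characteristic polynomial is
  det(x·I − A) = x^4

Eigenvalues and multiplicities (the geometric multiplicity of λ is n − rank(A − λI), which equals the number of Jordan blocks for λ):
  λ = 0: algebraic multiplicity = 4, geometric multiplicity = 3

Determining the block sizes for each eigenvalue:
  λ = 0: 3 blocks summing to 4 forces exactly one block of size 2 and the rest size 1 → block sizes [2, 1, 1]

Assembling the blocks gives a Jordan form
J =
  [0, 1, 0, 0]
  [0, 0, 0, 0]
  [0, 0, 0, 0]
  [0, 0, 0, 0]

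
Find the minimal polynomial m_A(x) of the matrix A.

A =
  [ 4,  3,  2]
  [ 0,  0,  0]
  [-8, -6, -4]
x^2

The characteristic polynomial is χ_A(x) = x^3, so the eigenvalues are known. The minimal polynomial is
  m_A(x) = Π_λ (x − λ)^{k_λ}
where k_λ is the size of the *largest* Jordan block for λ (equivalently, the smallest k with (A − λI)^k v = 0 for every generalised eigenvector v of λ).

  λ = 0: largest Jordan block has size 2, contributing (x − 0)^2

So m_A(x) = x^2 = x^2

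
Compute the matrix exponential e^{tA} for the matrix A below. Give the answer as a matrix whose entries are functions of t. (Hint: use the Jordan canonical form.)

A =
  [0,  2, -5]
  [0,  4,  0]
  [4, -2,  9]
e^{tA} =
  [-4*exp(5*t) + 5*exp(4*t), 2*exp(5*t) - 2*exp(4*t), -5*exp(5*t) + 5*exp(4*t)]
  [0, exp(4*t), 0]
  [4*exp(5*t) - 4*exp(4*t), -2*exp(5*t) + 2*exp(4*t), 5*exp(5*t) - 4*exp(4*t)]

Strategy: write A = P · J · P⁻¹ where J is a Jordan canonical form, so e^{tA} = P · e^{tJ} · P⁻¹, and e^{tJ} can be computed block-by-block.

A has Jordan form
J =
  [4, 0, 0]
  [0, 4, 0]
  [0, 0, 5]
(up to reordering of blocks).

Per-block formulas:
  For a 1×1 block at λ = 4: exp(t · [4]) = [e^(4t)].
  For a 1×1 block at λ = 5: exp(t · [5]) = [e^(5t)].

After assembling e^{tJ} and conjugating by P, we get:

e^{tA} =
  [-4*exp(5*t) + 5*exp(4*t), 2*exp(5*t) - 2*exp(4*t), -5*exp(5*t) + 5*exp(4*t)]
  [0, exp(4*t), 0]
  [4*exp(5*t) - 4*exp(4*t), -2*exp(5*t) + 2*exp(4*t), 5*exp(5*t) - 4*exp(4*t)]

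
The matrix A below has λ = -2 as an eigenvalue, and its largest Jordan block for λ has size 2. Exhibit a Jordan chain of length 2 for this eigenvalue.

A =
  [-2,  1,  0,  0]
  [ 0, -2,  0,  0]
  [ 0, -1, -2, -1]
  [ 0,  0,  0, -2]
A Jordan chain for λ = -2 of length 2:
v_1 = (1, 0, -1, 0)ᵀ
v_2 = (0, 1, 0, 0)ᵀ

Let N = A − (-2)·I. We want v_2 with N^2 v_2 = 0 but N^1 v_2 ≠ 0; then v_{j-1} := N · v_j for j = 2, …, 2.

Pick v_2 = (0, 1, 0, 0)ᵀ.
Then v_1 = N · v_2 = (1, 0, -1, 0)ᵀ.

Sanity check: (A − (-2)·I) v_1 = (0, 0, 0, 0)ᵀ = 0. ✓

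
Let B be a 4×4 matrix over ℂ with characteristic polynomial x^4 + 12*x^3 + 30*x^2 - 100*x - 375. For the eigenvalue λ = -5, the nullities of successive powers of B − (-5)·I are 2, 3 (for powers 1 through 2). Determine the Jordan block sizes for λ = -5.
Block sizes for λ = -5: [2, 1]

From the dimensions of kernels of powers, the number of Jordan blocks of size at least j is d_j − d_{j−1} where d_j = dim ker(N^j) (with d_0 = 0). Computing the differences gives [2, 1].
The number of blocks of size exactly k is (#blocks of size ≥ k) − (#blocks of size ≥ k + 1), so the partition is: 1 block(s) of size 1, 1 block(s) of size 2.
In nonincreasing order the block sizes are [2, 1].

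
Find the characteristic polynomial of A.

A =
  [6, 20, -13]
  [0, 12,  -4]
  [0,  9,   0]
x^3 - 18*x^2 + 108*x - 216

Expanding det(x·I − A) (e.g. by cofactor expansion or by noting that A is similar to its Jordan form J, which has the same characteristic polynomial as A) gives
  χ_A(x) = x^3 - 18*x^2 + 108*x - 216
which factors as (x - 6)^3. The eigenvalues (with algebraic multiplicities) are λ = 6 with multiplicity 3.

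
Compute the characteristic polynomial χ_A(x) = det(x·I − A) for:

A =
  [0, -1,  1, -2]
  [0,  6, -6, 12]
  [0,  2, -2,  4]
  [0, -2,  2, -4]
x^4

Expanding det(x·I − A) (e.g. by cofactor expansion or by noting that A is similar to its Jordan form J, which has the same characteristic polynomial as A) gives
  χ_A(x) = x^4
which factors as x^4. The eigenvalues (with algebraic multiplicities) are λ = 0 with multiplicity 4.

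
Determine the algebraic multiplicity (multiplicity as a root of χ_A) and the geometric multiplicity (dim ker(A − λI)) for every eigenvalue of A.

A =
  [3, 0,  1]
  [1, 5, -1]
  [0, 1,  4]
λ = 4: alg = 3, geom = 1

Step 1 — factor the characteristic polynomial to read off the algebraic multiplicities:
  χ_A(x) = (x - 4)^3

Step 2 — compute geometric multiplicities via the rank-nullity identity g(λ) = n − rank(A − λI):
  rank(A − (4)·I) = 2, so dim ker(A − (4)·I) = n − 2 = 1

Summary:
  λ = 4: algebraic multiplicity = 3, geometric multiplicity = 1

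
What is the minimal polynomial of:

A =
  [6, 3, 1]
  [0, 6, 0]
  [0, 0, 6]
x^2 - 12*x + 36

The characteristic polynomial is χ_A(x) = (x - 6)^3, so the eigenvalues are known. The minimal polynomial is
  m_A(x) = Π_λ (x − λ)^{k_λ}
where k_λ is the size of the *largest* Jordan block for λ (equivalently, the smallest k with (A − λI)^k v = 0 for every generalised eigenvector v of λ).

  λ = 6: largest Jordan block has size 2, contributing (x − 6)^2

So m_A(x) = (x - 6)^2 = x^2 - 12*x + 36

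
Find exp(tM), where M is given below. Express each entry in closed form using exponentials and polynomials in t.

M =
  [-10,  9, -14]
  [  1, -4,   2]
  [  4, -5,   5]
e^{tM} =
  [t^2*exp(-3*t) - 7*t*exp(-3*t) + exp(-3*t), -t^2*exp(-3*t) + 9*t*exp(-3*t), 2*t^2*exp(-3*t) - 14*t*exp(-3*t)]
  [t*exp(-3*t), -t*exp(-3*t) + exp(-3*t), 2*t*exp(-3*t)]
  [-t^2*exp(-3*t)/2 + 4*t*exp(-3*t), t^2*exp(-3*t)/2 - 5*t*exp(-3*t), -t^2*exp(-3*t) + 8*t*exp(-3*t) + exp(-3*t)]

Strategy: write M = P · J · P⁻¹ where J is a Jordan canonical form, so e^{tM} = P · e^{tJ} · P⁻¹, and e^{tJ} can be computed block-by-block.

M has Jordan form
J =
  [-3,  1,  0]
  [ 0, -3,  1]
  [ 0,  0, -3]
(up to reordering of blocks).

Per-block formulas:
  For a 3×3 Jordan block J_3(-3): exp(t · J_3(-3)) = e^(-3t)·(I + t·N + (t^2/2)·N^2), where N is the 3×3 nilpotent shift.

After assembling e^{tJ} and conjugating by P, we get:

e^{tM} =
  [t^2*exp(-3*t) - 7*t*exp(-3*t) + exp(-3*t), -t^2*exp(-3*t) + 9*t*exp(-3*t), 2*t^2*exp(-3*t) - 14*t*exp(-3*t)]
  [t*exp(-3*t), -t*exp(-3*t) + exp(-3*t), 2*t*exp(-3*t)]
  [-t^2*exp(-3*t)/2 + 4*t*exp(-3*t), t^2*exp(-3*t)/2 - 5*t*exp(-3*t), -t^2*exp(-3*t) + 8*t*exp(-3*t) + exp(-3*t)]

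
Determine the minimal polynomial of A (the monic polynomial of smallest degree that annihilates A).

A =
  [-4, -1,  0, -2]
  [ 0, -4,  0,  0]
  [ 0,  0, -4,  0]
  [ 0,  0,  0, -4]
x^2 + 8*x + 16

The characteristic polynomial is χ_A(x) = (x + 4)^4, so the eigenvalues are known. The minimal polynomial is
  m_A(x) = Π_λ (x − λ)^{k_λ}
where k_λ is the size of the *largest* Jordan block for λ (equivalently, the smallest k with (A − λI)^k v = 0 for every generalised eigenvector v of λ).

  λ = -4: largest Jordan block has size 2, contributing (x + 4)^2

So m_A(x) = (x + 4)^2 = x^2 + 8*x + 16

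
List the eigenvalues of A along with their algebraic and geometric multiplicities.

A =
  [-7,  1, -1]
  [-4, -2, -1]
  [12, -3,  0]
λ = -3: alg = 3, geom = 2

Step 1 — factor the characteristic polynomial to read off the algebraic multiplicities:
  χ_A(x) = (x + 3)^3

Step 2 — compute geometric multiplicities via the rank-nullity identity g(λ) = n − rank(A − λI):
  rank(A − (-3)·I) = 1, so dim ker(A − (-3)·I) = n − 1 = 2

Summary:
  λ = -3: algebraic multiplicity = 3, geometric multiplicity = 2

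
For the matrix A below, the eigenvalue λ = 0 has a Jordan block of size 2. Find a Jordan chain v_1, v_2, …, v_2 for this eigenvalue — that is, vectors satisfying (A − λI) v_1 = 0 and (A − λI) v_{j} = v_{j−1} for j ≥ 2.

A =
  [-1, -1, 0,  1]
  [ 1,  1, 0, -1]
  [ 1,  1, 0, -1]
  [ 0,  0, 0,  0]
A Jordan chain for λ = 0 of length 2:
v_1 = (-1, 1, 1, 0)ᵀ
v_2 = (1, 0, 0, 0)ᵀ

Let N = A − (0)·I. We want v_2 with N^2 v_2 = 0 but N^1 v_2 ≠ 0; then v_{j-1} := N · v_j for j = 2, …, 2.

Pick v_2 = (1, 0, 0, 0)ᵀ.
Then v_1 = N · v_2 = (-1, 1, 1, 0)ᵀ.

Sanity check: (A − (0)·I) v_1 = (0, 0, 0, 0)ᵀ = 0. ✓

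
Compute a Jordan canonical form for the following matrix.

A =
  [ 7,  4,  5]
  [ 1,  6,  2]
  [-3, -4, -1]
J_3(4)

The characteristic polynomial is
  det(x·I − A) = x^3 - 12*x^2 + 48*x - 64 = (x - 4)^3

Eigenvalues and multiplicities (the geometric multiplicity of λ is n − rank(A − λI), which equals the number of Jordan blocks for λ):
  λ = 4: algebraic multiplicity = 3, geometric multiplicity = 1

Determining the block sizes for each eigenvalue:
  λ = 4: one block (gm = 1), so the single block has size am = 3 → block sizes [3]

Assembling the blocks gives a Jordan form
J =
  [4, 1, 0]
  [0, 4, 1]
  [0, 0, 4]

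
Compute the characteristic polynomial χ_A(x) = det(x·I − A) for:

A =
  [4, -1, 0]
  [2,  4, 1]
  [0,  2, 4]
x^3 - 12*x^2 + 48*x - 64

Expanding det(x·I − A) (e.g. by cofactor expansion or by noting that A is similar to its Jordan form J, which has the same characteristic polynomial as A) gives
  χ_A(x) = x^3 - 12*x^2 + 48*x - 64
which factors as (x - 4)^3. The eigenvalues (with algebraic multiplicities) are λ = 4 with multiplicity 3.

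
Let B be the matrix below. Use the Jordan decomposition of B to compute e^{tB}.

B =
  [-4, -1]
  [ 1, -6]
e^{tB} =
  [t*exp(-5*t) + exp(-5*t), -t*exp(-5*t)]
  [t*exp(-5*t), -t*exp(-5*t) + exp(-5*t)]

Strategy: write B = P · J · P⁻¹ where J is a Jordan canonical form, so e^{tB} = P · e^{tJ} · P⁻¹, and e^{tJ} can be computed block-by-block.

B has Jordan form
J =
  [-5,  1]
  [ 0, -5]
(up to reordering of blocks).

Per-block formulas:
  For a 2×2 Jordan block J_2(-5): exp(t · J_2(-5)) = e^(-5t)·(I + t·N), where N is the 2×2 nilpotent shift.

After assembling e^{tJ} and conjugating by P, we get:

e^{tB} =
  [t*exp(-5*t) + exp(-5*t), -t*exp(-5*t)]
  [t*exp(-5*t), -t*exp(-5*t) + exp(-5*t)]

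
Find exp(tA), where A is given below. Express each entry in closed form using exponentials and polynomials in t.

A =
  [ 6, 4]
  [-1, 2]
e^{tA} =
  [2*t*exp(4*t) + exp(4*t), 4*t*exp(4*t)]
  [-t*exp(4*t), -2*t*exp(4*t) + exp(4*t)]

Strategy: write A = P · J · P⁻¹ where J is a Jordan canonical form, so e^{tA} = P · e^{tJ} · P⁻¹, and e^{tJ} can be computed block-by-block.

A has Jordan form
J =
  [4, 1]
  [0, 4]
(up to reordering of blocks).

Per-block formulas:
  For a 2×2 Jordan block J_2(4): exp(t · J_2(4)) = e^(4t)·(I + t·N), where N is the 2×2 nilpotent shift.

After assembling e^{tJ} and conjugating by P, we get:

e^{tA} =
  [2*t*exp(4*t) + exp(4*t), 4*t*exp(4*t)]
  [-t*exp(4*t), -2*t*exp(4*t) + exp(4*t)]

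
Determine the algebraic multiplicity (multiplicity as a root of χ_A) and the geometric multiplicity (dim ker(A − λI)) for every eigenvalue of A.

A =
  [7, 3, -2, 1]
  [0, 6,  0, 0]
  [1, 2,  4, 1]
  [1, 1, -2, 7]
λ = 6: alg = 4, geom = 2

Step 1 — factor the characteristic polynomial to read off the algebraic multiplicities:
  χ_A(x) = (x - 6)^4

Step 2 — compute geometric multiplicities via the rank-nullity identity g(λ) = n − rank(A − λI):
  rank(A − (6)·I) = 2, so dim ker(A − (6)·I) = n − 2 = 2

Summary:
  λ = 6: algebraic multiplicity = 4, geometric multiplicity = 2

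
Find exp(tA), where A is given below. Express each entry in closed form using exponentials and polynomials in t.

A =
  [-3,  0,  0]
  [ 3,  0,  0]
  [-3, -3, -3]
e^{tA} =
  [exp(-3*t), 0, 0]
  [1 - exp(-3*t), 1, 0]
  [-1 + exp(-3*t), -1 + exp(-3*t), exp(-3*t)]

Strategy: write A = P · J · P⁻¹ where J is a Jordan canonical form, so e^{tA} = P · e^{tJ} · P⁻¹, and e^{tJ} can be computed block-by-block.

A has Jordan form
J =
  [-3,  0, 0]
  [ 0, -3, 0]
  [ 0,  0, 0]
(up to reordering of blocks).

Per-block formulas:
  For a 1×1 block at λ = -3: exp(t · [-3]) = [e^(-3t)].
  For a 1×1 block at λ = 0: exp(t · [0]) = [e^(0t)].

After assembling e^{tJ} and conjugating by P, we get:

e^{tA} =
  [exp(-3*t), 0, 0]
  [1 - exp(-3*t), 1, 0]
  [-1 + exp(-3*t), -1 + exp(-3*t), exp(-3*t)]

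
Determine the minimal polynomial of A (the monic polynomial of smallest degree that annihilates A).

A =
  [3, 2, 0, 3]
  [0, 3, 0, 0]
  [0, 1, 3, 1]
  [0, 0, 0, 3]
x^2 - 6*x + 9

The characteristic polynomial is χ_A(x) = (x - 3)^4, so the eigenvalues are known. The minimal polynomial is
  m_A(x) = Π_λ (x − λ)^{k_λ}
where k_λ is the size of the *largest* Jordan block for λ (equivalently, the smallest k with (A − λI)^k v = 0 for every generalised eigenvector v of λ).

  λ = 3: largest Jordan block has size 2, contributing (x − 3)^2

So m_A(x) = (x - 3)^2 = x^2 - 6*x + 9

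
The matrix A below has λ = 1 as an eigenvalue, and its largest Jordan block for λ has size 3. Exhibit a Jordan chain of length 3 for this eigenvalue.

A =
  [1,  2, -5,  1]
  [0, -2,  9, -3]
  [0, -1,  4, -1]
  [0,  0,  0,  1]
A Jordan chain for λ = 1 of length 3:
v_1 = (-1, 0, 0, 0)ᵀ
v_2 = (2, -3, -1, 0)ᵀ
v_3 = (0, 1, 0, 0)ᵀ

Let N = A − (1)·I. We want v_3 with N^3 v_3 = 0 but N^2 v_3 ≠ 0; then v_{j-1} := N · v_j for j = 3, …, 2.

Pick v_3 = (0, 1, 0, 0)ᵀ.
Then v_2 = N · v_3 = (2, -3, -1, 0)ᵀ.
Then v_1 = N · v_2 = (-1, 0, 0, 0)ᵀ.

Sanity check: (A − (1)·I) v_1 = (0, 0, 0, 0)ᵀ = 0. ✓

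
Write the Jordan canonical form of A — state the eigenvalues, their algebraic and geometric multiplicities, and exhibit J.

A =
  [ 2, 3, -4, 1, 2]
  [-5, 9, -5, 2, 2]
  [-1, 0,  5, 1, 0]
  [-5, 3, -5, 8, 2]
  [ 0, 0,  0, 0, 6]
J_2(6) ⊕ J_2(6) ⊕ J_1(6)

The characteristic polynomial is
  det(x·I − A) = x^5 - 30*x^4 + 360*x^3 - 2160*x^2 + 6480*x - 7776 = (x - 6)^5

Eigenvalues and multiplicities (the geometric multiplicity of λ is n − rank(A − λI), which equals the number of Jordan blocks for λ):
  λ = 6: algebraic multiplicity = 5, geometric multiplicity = 3

Determining the block sizes for each eigenvalue:
  λ = 6: with am = 5 and gm = 3, the partition is not yet determined (e.g. several partitions of 5 into 3 parts exist). Let N = A − (6)·I. Computing rank(N^1) = 2, rank(N^2) = 0; the number of blocks of size ≥ j is rank(N^{j−1}) − rank(N^j), giving [3, 2]. So we have 2 block(s) of size 2, 1 block(s) of size 1 → block sizes [2, 2, 1]

Assembling the blocks gives a Jordan form
J =
  [6, 1, 0, 0, 0]
  [0, 6, 0, 0, 0]
  [0, 0, 6, 1, 0]
  [0, 0, 0, 6, 0]
  [0, 0, 0, 0, 6]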